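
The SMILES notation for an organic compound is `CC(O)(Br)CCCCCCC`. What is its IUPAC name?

The longest carbon chain that includes the –OH group has 9 carbons, so the parent hydride is nonane.
The principal characteristic group is an alcohol (–OH), named with the suffix -ol.
The numbering direction is chosen so that numbering from this end puts the hydroxyl group at C-2 rather than C-8.
With this numbering: the hydroxyl at C-2; a bromo group at C-2.
Assembling the pieces gives 2-bromononan-2-ol.

2-bromononan-2-ol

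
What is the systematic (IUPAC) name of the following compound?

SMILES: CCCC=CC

The longest carbon chain that includes the multiple bond has 6 carbons, so the parent hydride is hexane.
The chain contains a C=C double bond, so the unsaturation ending is -ene.
Choose the numbering such that numbering from this end puts the double bond at C-2 rather than C-4.
With this numbering: the double bond between C-2 and C-3.
Putting it together: hex-2-ene.

hex-2-ene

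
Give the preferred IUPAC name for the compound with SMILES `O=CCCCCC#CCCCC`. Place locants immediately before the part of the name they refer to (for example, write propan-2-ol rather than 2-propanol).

The longest chain bearing the –CHO group and the multiple bond is 11 carbons long (undecane).
An aldehyde (terminal –CHO) is the principal characteristic group, giving the suffix -al.
There is one C≡C triple bond, indicated by the ending -yne.
The numbering direction is chosen so that the aldehyde carbon is C-1 by definition.
This places the triple bond between C-6 and C-7.
Assembling the pieces gives undec-6-ynal.

undec-6-ynal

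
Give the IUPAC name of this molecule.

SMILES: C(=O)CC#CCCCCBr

The longest carbon chain that includes the –CHO group and the multiple bond has 8 carbons, so the parent hydride is octane.
The principal characteristic group is an aldehyde (terminal –CHO), named with the suffix -al.
The chain contains a C≡C triple bond, so the unsaturation ending is -yne.
Choose the numbering such that the aldehyde carbon is C-1 by definition.
With this numbering: the triple bond between C-3 and C-4; a bromo group at C-8.
Putting it together: 8-bromooct-3-ynal.

8-bromooct-3-ynal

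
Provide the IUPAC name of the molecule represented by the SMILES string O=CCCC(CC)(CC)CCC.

4,4-diethylheptanal

Counting along the main chain through the –CHO group gives 7 carbons: the parent is heptane.
The highest-priority functional group is an aldehyde (terminal –CHO), so the name ends in -al.
The numbering direction is chosen so that the aldehyde carbon is C-1 by definition.
This places two ethyl groups at C-4.
Putting it together: 4,4-diethylheptanal.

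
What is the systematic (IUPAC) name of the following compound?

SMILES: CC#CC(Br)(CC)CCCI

4-bromo-4-ethyl-7-iodohept-2-yne

Counting along the main chain through the multiple bond gives 7 carbons: the parent is heptane.
A C≡C triple bond in the chain gives the infix -yne-.
The numbering direction is chosen so that numbering from this end puts the triple bond at C-2 rather than C-5.
With this numbering: the triple bond between C-2 and C-3; a bromo group at C-4; an ethyl group at C-4; an iodo group at C-7.
Prefixes are listed alphabetically: bromo, ethyl, iodo.
Putting it together: 4-bromo-4-ethyl-7-iodohept-2-yne.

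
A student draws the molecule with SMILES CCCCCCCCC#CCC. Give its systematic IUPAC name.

dodec-3-yne

The longest chain bearing the multiple bond is 12 carbons long (dodecane).
The chain contains a C≡C triple bond, so the unsaturation ending is -yne.
Choose the numbering such that numbering from this end puts the triple bond at C-3 rather than C-9.
That gives the triple bond between C-3 and C-4.
Assembling the pieces gives dodec-3-yne.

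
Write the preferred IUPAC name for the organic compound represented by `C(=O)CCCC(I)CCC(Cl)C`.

Counting along the main chain through the –CHO group gives 9 carbons: the parent is nonane.
The highest-priority functional group is an aldehyde (terminal –CHO), so the name ends in -al.
The numbering direction is chosen so that the aldehyde carbon is C-1 by definition.
With this numbering: a chloro group at C-8; an iodo group at C-5.
The substituents are ordered alphabetically, ignoring any di-/tri- multipliers.
Putting it together: 8-chloro-5-iodononanal.

8-chloro-5-iodononanal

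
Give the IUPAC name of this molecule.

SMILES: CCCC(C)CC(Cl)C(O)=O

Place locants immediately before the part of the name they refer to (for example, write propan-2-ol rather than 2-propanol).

2-chloro-4-methylheptanoic acid

Counting along the main chain through the –COOH group gives 7 carbons: the parent is heptane.
A carboxylic acid (terminal –COOH) is the principal characteristic group, giving the suffix -oic acid.
The numbering direction is chosen so that the carboxylic acid carbon is C-1 by definition.
This places a chloro group at C-2; a methyl group at C-4.
The substituents are ordered alphabetically, ignoring any di-/tri- multipliers.
The name is 2-chloro-4-methylheptanoic acid.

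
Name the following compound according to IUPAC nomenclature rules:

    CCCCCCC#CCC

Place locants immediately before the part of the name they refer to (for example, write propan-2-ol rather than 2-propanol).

Counting along the main chain through the multiple bond gives 10 carbons: the parent is decane.
A C≡C triple bond in the chain gives the infix -yne-.
The numbering direction is chosen so that numbering from this end puts the triple bond at C-3 rather than C-7.
That gives the triple bond between C-3 and C-4.
Assembling the pieces gives dec-3-yne.

dec-3-yne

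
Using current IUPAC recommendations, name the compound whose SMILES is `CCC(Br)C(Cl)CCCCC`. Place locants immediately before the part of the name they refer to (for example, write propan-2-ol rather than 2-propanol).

The longest continuous carbon chain has 9 atoms, so the parent hydride is nonane.
The numbering direction is chosen so that the substituent locant set {3,4} is lower than {6,7} at the first point of difference.
This places a bromo group at C-3; a chloro group at C-4.
The substituents are ordered alphabetically, ignoring any di-/tri- multipliers.
Assembling the pieces gives 3-bromo-4-chlorononane.

3-bromo-4-chlorononane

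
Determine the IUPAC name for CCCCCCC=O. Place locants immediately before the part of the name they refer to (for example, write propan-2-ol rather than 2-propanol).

heptanal

Counting along the main chain through the –CHO group gives 7 carbons: the parent is heptane.
The highest-priority functional group is an aldehyde (terminal –CHO), so the name ends in -al.
Choose the numbering such that the aldehyde carbon is C-1 by definition.
Putting it together: heptanal.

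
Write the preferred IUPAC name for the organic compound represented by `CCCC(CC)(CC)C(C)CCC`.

The longest carbon chain is 8 atoms: the parent is octane.
The numbering direction is chosen so that the substituent locant set {4,4,5} is lower than {4,5,5} at the first point of difference.
That gives two ethyl groups at C-4; a methyl group at C-5.
Substituent prefixes are cited in alphabetical order (multiplying prefixes like di-/tri- are ignored for ordering).
The name is 4,4-diethyl-5-methyloctane.

4,4-diethyl-5-methyloctane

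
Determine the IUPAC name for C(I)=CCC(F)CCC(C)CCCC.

Counting along the main chain through the multiple bond gives 11 carbons: the parent is undecane.
A C=C double bond in the chain gives the infix -ene-.
The numbering direction is chosen so that numbering from this end puts the double bond at C-1 rather than C-10.
This places the double bond between C-1 and C-2; a fluoro group at C-4; an iodo group at C-1; a methyl group at C-7.
Substituent prefixes are cited in alphabetical order (multiplying prefixes like di-/tri- are ignored for ordering).
The name is 4-fluoro-1-iodo-7-methylundec-1-ene.

4-fluoro-1-iodo-7-methylundec-1-ene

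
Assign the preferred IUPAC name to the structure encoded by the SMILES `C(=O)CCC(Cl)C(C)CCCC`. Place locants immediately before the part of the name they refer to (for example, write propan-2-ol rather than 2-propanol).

4-chloro-5-methylnonanal

The longest chain bearing the –CHO group is 9 carbons long (nonane).
The highest-priority functional group is an aldehyde (terminal –CHO), so the name ends in -al.
Choose the numbering such that the aldehyde carbon is C-1 by definition.
That gives a chloro group at C-4; a methyl group at C-5.
Prefixes are listed alphabetically: chloro, methyl.
Putting it together: 4-chloro-5-methylnonanal.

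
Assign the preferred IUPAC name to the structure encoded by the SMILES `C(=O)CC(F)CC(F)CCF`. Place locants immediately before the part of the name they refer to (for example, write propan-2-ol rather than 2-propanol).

The longest carbon chain that includes the –CHO group has 7 carbons, so the parent hydride is heptane.
The highest-priority functional group is an aldehyde (terminal –CHO), so the name ends in -al.
The numbering direction is chosen so that the aldehyde carbon is C-1 by definition.
That gives fluoro groups at C-3 and C-5 and C-7.
The name is 3,5,7-trifluoroheptanal.

3,5,7-trifluoroheptanal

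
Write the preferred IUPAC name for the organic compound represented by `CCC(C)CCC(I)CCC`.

6-iodo-3-methylnonane

The longest continuous carbon chain has 9 atoms, so the parent hydride is nonane.
Number the chain so that the substituent locant set {3,6} is lower than {4,7} at the first point of difference.
This places an iodo group at C-6; a methyl group at C-3.
Substituent prefixes are cited in alphabetical order (multiplying prefixes like di-/tri- are ignored for ordering).
Putting it together: 6-iodo-3-methylnonane.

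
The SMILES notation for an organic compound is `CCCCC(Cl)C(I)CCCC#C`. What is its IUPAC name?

7-chloro-6-iodoundec-1-yne

The longest carbon chain that includes the multiple bond has 11 carbons, so the parent hydride is undecane.
The chain contains a C≡C triple bond, so the unsaturation ending is -yne.
Number the chain so that numbering from this end puts the triple bond at C-1 rather than C-10.
That gives the triple bond between C-1 and C-2; a chloro group at C-7; an iodo group at C-6.
Substituent prefixes are cited in alphabetical order (multiplying prefixes like di-/tri- are ignored for ordering).
The name is 7-chloro-6-iodoundec-1-yne.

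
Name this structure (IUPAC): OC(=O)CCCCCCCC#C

Counting along the main chain through the –COOH group and the multiple bond gives 10 carbons: the parent is decane.
The highest-priority functional group is a carboxylic acid (terminal –COOH), so the name ends in -oic acid.
There is one C≡C triple bond, indicated by the ending -yne.
The numbering direction is chosen so that the carboxylic acid carbon is C-1 by definition.
With this numbering: the triple bond between C-9 and C-10.
Putting it together: dec-9-ynoic acid.

dec-9-ynoic acid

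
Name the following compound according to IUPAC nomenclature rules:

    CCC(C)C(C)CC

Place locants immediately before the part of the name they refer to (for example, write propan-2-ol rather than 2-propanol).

3,4-dimethylhexane

The longest continuous carbon chain has 6 atoms, so the parent hydride is hexane.
The molecule is symmetric, so either numbering direction gives the same locants.
With this numbering: methyl groups at C-3 and C-4.
Assembling the pieces gives 3,4-dimethylhexane.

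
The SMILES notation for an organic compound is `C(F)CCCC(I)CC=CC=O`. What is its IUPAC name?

9-fluoro-5-iodonon-2-enal

The longest chain bearing the –CHO group and the multiple bond is 9 carbons long (nonane).
The highest-priority functional group is an aldehyde (terminal –CHO), so the name ends in -al.
A C=C double bond in the chain gives the infix -ene-.
Number the chain so that the aldehyde carbon is C-1 by definition.
This places the double bond between C-2 and C-3; a fluoro group at C-9; an iodo group at C-5.
The substituents are ordered alphabetically, ignoring any di-/tri- multipliers.
Putting it together: 9-fluoro-5-iodonon-2-enal.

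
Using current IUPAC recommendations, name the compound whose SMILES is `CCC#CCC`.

hex-3-yne

Counting along the main chain through the multiple bond gives 6 carbons: the parent is hexane.
A C≡C triple bond in the chain gives the infix -yne-.
Both numbering directions give the same locant set; either may be used.
That gives the triple bond between C-3 and C-4.
Putting it together: hex-3-yne.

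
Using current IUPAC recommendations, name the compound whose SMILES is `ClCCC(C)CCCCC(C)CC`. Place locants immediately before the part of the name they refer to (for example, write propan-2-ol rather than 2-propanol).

1-chloro-3,8-dimethyldecane

The longest continuous carbon chain has 10 atoms, so the parent hydride is decane.
The numbering direction is chosen so that the substituent locant set {1,3,8} is lower than {3,8,10} at the first point of difference.
That gives a chloro group at C-1; methyl groups at C-3 and C-8.
The substituents are ordered alphabetically, ignoring any di-/tri- multipliers.
The name is 1-chloro-3,8-dimethyldecane.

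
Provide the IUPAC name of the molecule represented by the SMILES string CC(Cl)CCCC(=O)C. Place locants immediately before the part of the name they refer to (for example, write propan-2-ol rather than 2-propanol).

6-chloroheptan-2-one

The longest chain bearing the carbonyl is 7 carbons long (heptane).
A ketone (C=O on an internal carbon) is the principal characteristic group, giving the suffix -one.
Choose the numbering such that numbering from this end puts the carbonyl group at C-2 rather than C-6.
That gives the carbonyl at C-2; a chloro group at C-6.
Putting it together: 6-chloroheptan-2-one.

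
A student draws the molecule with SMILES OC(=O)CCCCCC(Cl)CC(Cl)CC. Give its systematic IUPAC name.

7,9-dichloroundecanoic acid

The longest chain bearing the –COOH group is 11 carbons long (undecane).
A carboxylic acid (terminal –COOH) is the principal characteristic group, giving the suffix -oic acid.
Number the chain so that the carboxylic acid carbon is C-1 by definition.
That gives chloro groups at C-7 and C-9.
Assembling the pieces gives 7,9-dichloroundecanoic acid.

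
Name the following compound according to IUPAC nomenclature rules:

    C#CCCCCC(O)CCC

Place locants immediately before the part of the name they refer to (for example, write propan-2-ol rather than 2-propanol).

dec-9-yn-4-ol

The longest carbon chain that includes the –OH group and the multiple bond has 10 carbons, so the parent hydride is decane.
An alcohol (–OH) is the principal characteristic group, giving the suffix -ol.
There is one C≡C triple bond, indicated by the ending -yne.
The numbering direction is chosen so that numbering from this end puts the hydroxyl group at C-4 rather than C-7.
With this numbering: the hydroxyl at C-4; the triple bond between C-9 and C-10.
Putting it together: dec-9-yn-4-ol.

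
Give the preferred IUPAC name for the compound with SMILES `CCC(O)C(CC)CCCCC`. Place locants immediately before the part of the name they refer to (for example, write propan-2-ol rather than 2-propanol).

4-ethylnonan-3-ol

The longest chain bearing the –OH group is 9 carbons long (nonane).
An alcohol (–OH) is the principal characteristic group, giving the suffix -ol.
Number the chain so that numbering from this end puts the hydroxyl group at C-3 rather than C-7.
With this numbering: the hydroxyl at C-3; an ethyl group at C-4.
The name is 4-ethylnonan-3-ol.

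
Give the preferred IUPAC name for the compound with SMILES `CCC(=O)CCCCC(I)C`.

8-iodononan-3-one

The longest chain bearing the carbonyl is 9 carbons long (nonane).
A ketone (C=O on an internal carbon) is the principal characteristic group, giving the suffix -one.
Number the chain so that numbering from this end puts the carbonyl group at C-3 rather than C-7.
With this numbering: the carbonyl at C-3; an iodo group at C-8.
Assembling the pieces gives 8-iodononan-3-one.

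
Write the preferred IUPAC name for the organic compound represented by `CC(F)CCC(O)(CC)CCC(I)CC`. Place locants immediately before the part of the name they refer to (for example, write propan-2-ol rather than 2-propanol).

5-ethyl-2-fluoro-8-iododecan-5-ol

Counting along the main chain through the –OH group gives 10 carbons: the parent is decane.
The highest-priority functional group is an alcohol (–OH), so the name ends in -ol.
Number the chain so that numbering from this end puts the hydroxyl group at C-5 rather than C-6.
This places the hydroxyl at C-5; an ethyl group at C-5; a fluoro group at C-2; an iodo group at C-8.
Prefixes are listed alphabetically: ethyl, fluoro, iodo.
The name is 5-ethyl-2-fluoro-8-iododecan-5-ol.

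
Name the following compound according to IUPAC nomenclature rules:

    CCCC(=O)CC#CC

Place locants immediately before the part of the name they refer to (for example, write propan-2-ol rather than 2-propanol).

oct-6-yn-4-one

Counting along the main chain through the carbonyl and the multiple bond gives 8 carbons: the parent is octane.
A ketone (C=O on an internal carbon) is the principal characteristic group, giving the suffix -one.
The chain contains a C≡C triple bond, so the unsaturation ending is -yne.
The numbering direction is chosen so that numbering from this end puts the carbonyl group at C-4 rather than C-5.
With this numbering: the carbonyl at C-4; the triple bond between C-6 and C-7.
Assembling the pieces gives oct-6-yn-4-one.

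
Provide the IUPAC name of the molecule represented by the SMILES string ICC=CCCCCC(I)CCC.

1,8-diiodoundec-2-ene

Counting along the main chain through the multiple bond gives 11 carbons: the parent is undecane.
There is one C=C double bond, indicated by the ending -ene.
Choose the numbering such that numbering from this end puts the double bond at C-2 rather than C-9.
That gives the double bond between C-2 and C-3; iodo groups at C-1 and C-8.
Assembling the pieces gives 1,8-diiodoundec-2-ene.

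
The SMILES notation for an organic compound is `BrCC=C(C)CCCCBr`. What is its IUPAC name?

Counting along the main chain through the multiple bond gives 7 carbons: the parent is heptane.
There is one C=C double bond, indicated by the ending -ene.
Number the chain so that numbering from this end puts the double bond at C-2 rather than C-5.
This places the double bond between C-2 and C-3; bromo groups at C-1 and C-7; a methyl group at C-3.
Prefixes are listed alphabetically: bromo, methyl.
Assembling the pieces gives 1,7-dibromo-3-methylhept-2-ene.

1,7-dibromo-3-methylhept-2-ene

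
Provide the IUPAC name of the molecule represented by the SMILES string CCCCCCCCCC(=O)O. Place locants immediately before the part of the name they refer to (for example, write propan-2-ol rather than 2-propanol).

decanoic acid

The longest carbon chain that includes the –COOH group has 10 carbons, so the parent hydride is decane.
The highest-priority functional group is a carboxylic acid (terminal –COOH), so the name ends in -oic acid.
The numbering direction is chosen so that the carboxylic acid carbon is C-1 by definition.
The name is decanoic acid.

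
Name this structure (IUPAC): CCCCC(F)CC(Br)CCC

4-bromo-6-fluorodecane

The longest carbon chain is 10 atoms: the parent is decane.
The numbering direction is chosen so that the substituent locant set {4,6} is lower than {5,7} at the first point of difference.
That gives a bromo group at C-4; a fluoro group at C-6.
Substituent prefixes are cited in alphabetical order (multiplying prefixes like di-/tri- are ignored for ordering).
Putting it together: 4-bromo-6-fluorodecane.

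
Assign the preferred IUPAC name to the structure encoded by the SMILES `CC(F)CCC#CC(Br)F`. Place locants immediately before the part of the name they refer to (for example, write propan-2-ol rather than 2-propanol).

1-bromo-1,6-difluorohept-2-yne

Counting along the main chain through the multiple bond gives 7 carbons: the parent is heptane.
There is one C≡C triple bond, indicated by the ending -yne.
Choose the numbering such that numbering from this end puts the triple bond at C-2 rather than C-5.
This places the triple bond between C-2 and C-3; a bromo group at C-1; fluoro groups at C-1 and C-6.
The substituents are ordered alphabetically, ignoring any di-/tri- multipliers.
Putting it together: 1-bromo-1,6-difluorohept-2-yne.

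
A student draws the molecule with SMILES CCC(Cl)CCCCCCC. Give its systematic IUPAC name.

The longest carbon chain is 10 atoms: the parent is decane.
Choose the numbering such that the substituent locant set {3} is lower than {8} at the first point of difference.
That gives a chloro group at C-3.
Assembling the pieces gives 3-chlorodecane.

3-chlorodecane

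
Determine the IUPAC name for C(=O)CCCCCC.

The longest chain bearing the –CHO group is 7 carbons long (heptane).
The principal characteristic group is an aldehyde (terminal –CHO), named with the suffix -al.
Choose the numbering such that the aldehyde carbon is C-1 by definition.
Assembling the pieces gives heptanal.

heptanal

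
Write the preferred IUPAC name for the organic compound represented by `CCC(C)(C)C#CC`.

The longest carbon chain that includes the multiple bond has 6 carbons, so the parent hydride is hexane.
There is one C≡C triple bond, indicated by the ending -yne.
The numbering direction is chosen so that numbering from this end puts the triple bond at C-2 rather than C-4.
With this numbering: the triple bond between C-2 and C-3; two methyl groups at C-4.
The name is 4,4-dimethylhex-2-yne.

4,4-dimethylhex-2-yne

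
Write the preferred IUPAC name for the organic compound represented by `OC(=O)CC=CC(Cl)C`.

The longest carbon chain that includes the –COOH group and the multiple bond has 6 carbons, so the parent hydride is hexane.
The principal characteristic group is a carboxylic acid (terminal –COOH), named with the suffix -oic acid.
A C=C double bond in the chain gives the infix -ene-.
Choose the numbering such that the carboxylic acid carbon is C-1 by definition.
This places the double bond between C-3 and C-4; a chloro group at C-5.
Assembling the pieces gives 5-chlorohex-3-enoic acid.

5-chlorohex-3-enoic acid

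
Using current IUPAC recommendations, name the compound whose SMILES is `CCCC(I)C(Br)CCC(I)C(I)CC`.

The parent chain contains 11 carbons (undecane).
Choose the numbering such that the substituent locant set {3,4,7,8} is lower than {4,5,8,9} at the first point of difference.
That gives a bromo group at C-7; iodo groups at C-3 and C-4 and C-8.
Prefixes are listed alphabetically: bromo, iodo.
The name is 7-bromo-3,4,8-triiodoundecane.

7-bromo-3,4,8-triiodoundecane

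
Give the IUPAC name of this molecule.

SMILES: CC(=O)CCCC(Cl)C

6-chloroheptan-2-one

The longest chain bearing the carbonyl is 7 carbons long (heptane).
A ketone (C=O on an internal carbon) is the principal characteristic group, giving the suffix -one.
Number the chain so that numbering from this end puts the carbonyl group at C-2 rather than C-6.
This places the carbonyl at C-2; a chloro group at C-6.
Assembling the pieces gives 6-chloroheptan-2-one.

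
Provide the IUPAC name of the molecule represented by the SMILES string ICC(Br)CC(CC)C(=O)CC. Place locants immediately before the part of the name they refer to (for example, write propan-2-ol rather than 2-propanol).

The longest carbon chain that includes the carbonyl has 7 carbons, so the parent hydride is heptane.
The principal characteristic group is a ketone (C=O on an internal carbon), named with the suffix -one.
The numbering direction is chosen so that numbering from this end puts the carbonyl group at C-3 rather than C-5.
This places the carbonyl at C-3; a bromo group at C-6; an ethyl group at C-4; an iodo group at C-7.
Substituent prefixes are cited in alphabetical order (multiplying prefixes like di-/tri- are ignored for ordering).
Putting it together: 6-bromo-4-ethyl-7-iodoheptan-3-one.

6-bromo-4-ethyl-7-iodoheptan-3-one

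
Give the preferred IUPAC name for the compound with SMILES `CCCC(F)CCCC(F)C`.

2,6-difluorononane

The longest continuous carbon chain has 9 atoms, so the parent hydride is nonane.
The numbering direction is chosen so that the substituent locant set {2,6} is lower than {4,8} at the first point of difference.
This places fluoro groups at C-2 and C-6.
Putting it together: 2,6-difluorononane.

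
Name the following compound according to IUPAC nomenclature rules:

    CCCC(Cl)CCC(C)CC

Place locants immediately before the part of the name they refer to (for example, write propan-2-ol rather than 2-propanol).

The longest carbon chain is 9 atoms: the parent is nonane.
The numbering direction is chosen so that the substituent locant set {3,6} is lower than {4,7} at the first point of difference.
That gives a chloro group at C-6; a methyl group at C-3.
Prefixes are listed alphabetically: chloro, methyl.
Assembling the pieces gives 6-chloro-3-methylnonane.

6-chloro-3-methylnonane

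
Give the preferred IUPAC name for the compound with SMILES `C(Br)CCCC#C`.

6-bromohex-1-yne

Counting along the main chain through the multiple bond gives 6 carbons: the parent is hexane.
There is one C≡C triple bond, indicated by the ending -yne.
Choose the numbering such that numbering from this end puts the triple bond at C-1 rather than C-5.
That gives the triple bond between C-1 and C-2; a bromo group at C-6.
Putting it together: 6-bromohex-1-yne.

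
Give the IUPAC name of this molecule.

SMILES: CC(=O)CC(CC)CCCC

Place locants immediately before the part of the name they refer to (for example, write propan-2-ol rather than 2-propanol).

Counting along the main chain through the carbonyl gives 8 carbons: the parent is octane.
The principal characteristic group is a ketone (C=O on an internal carbon), named with the suffix -one.
Choose the numbering such that numbering from this end puts the carbonyl group at C-2 rather than C-7.
That gives the carbonyl at C-2; an ethyl group at C-4.
The name is 4-ethyloctan-2-one.

4-ethyloctan-2-one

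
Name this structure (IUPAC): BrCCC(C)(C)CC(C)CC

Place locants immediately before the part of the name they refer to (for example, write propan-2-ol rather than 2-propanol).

1-bromo-3,3,5-trimethylheptane

The parent chain contains 7 carbons (heptane).
The numbering direction is chosen so that the substituent locant set {1,3,3,5} is lower than {3,5,5,7} at the first point of difference.
That gives a bromo group at C-1; methyl groups at C-3 (×2) and C-5.
Substituent prefixes are cited in alphabetical order (multiplying prefixes like di-/tri- are ignored for ordering).
The name is 1-bromo-3,3,5-trimethylheptane.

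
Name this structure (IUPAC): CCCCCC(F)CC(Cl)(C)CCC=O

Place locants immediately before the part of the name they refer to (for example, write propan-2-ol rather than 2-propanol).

Counting along the main chain through the –CHO group gives 11 carbons: the parent is undecane.
The highest-priority functional group is an aldehyde (terminal –CHO), so the name ends in -al.
The numbering direction is chosen so that the aldehyde carbon is C-1 by definition.
That gives a chloro group at C-4; a fluoro group at C-6; a methyl group at C-4.
The substituents are ordered alphabetically, ignoring any di-/tri- multipliers.
Assembling the pieces gives 4-chloro-6-fluoro-4-methylundecanal.

4-chloro-6-fluoro-4-methylundecanal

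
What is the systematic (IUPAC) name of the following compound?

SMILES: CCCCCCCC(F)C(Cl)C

The parent chain contains 10 carbons (decane).
The numbering direction is chosen so that the substituent locant set {2,3} is lower than {8,9} at the first point of difference.
That gives a chloro group at C-2; a fluoro group at C-3.
Substituent prefixes are cited in alphabetical order (multiplying prefixes like di-/tri- are ignored for ordering).
The name is 2-chloro-3-fluorodecane.

2-chloro-3-fluorodecane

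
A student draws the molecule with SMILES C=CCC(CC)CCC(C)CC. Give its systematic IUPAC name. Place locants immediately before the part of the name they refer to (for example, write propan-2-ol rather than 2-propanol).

The longest carbon chain that includes the multiple bond has 9 carbons, so the parent hydride is nonane.
The chain contains a C=C double bond, so the unsaturation ending is -ene.
Choose the numbering such that numbering from this end puts the double bond at C-1 rather than C-8.
That gives the double bond between C-1 and C-2; an ethyl group at C-4; a methyl group at C-7.
Substituent prefixes are cited in alphabetical order (multiplying prefixes like di-/tri- are ignored for ordering).
Assembling the pieces gives 4-ethyl-7-methylnon-1-ene.

4-ethyl-7-methylnon-1-ene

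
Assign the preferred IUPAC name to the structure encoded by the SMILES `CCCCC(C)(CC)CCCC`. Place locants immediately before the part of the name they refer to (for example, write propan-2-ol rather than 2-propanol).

5-ethyl-5-methylnonane

The longest continuous carbon chain has 9 atoms, so the parent hydride is nonane.
The molecule is symmetric, so either numbering direction gives the same locants.
This places an ethyl group at C-5; a methyl group at C-5.
Prefixes are listed alphabetically: ethyl, methyl.
The name is 5-ethyl-5-methylnonane.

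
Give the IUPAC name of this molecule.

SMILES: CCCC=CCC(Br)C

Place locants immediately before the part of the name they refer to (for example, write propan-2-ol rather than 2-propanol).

Counting along the main chain through the multiple bond gives 8 carbons: the parent is octane.
A C=C double bond in the chain gives the infix -ene-.
Choose the numbering such that the substituent locant set {2} is lower than {7} at the first point of difference.
With this numbering: the double bond between C-4 and C-5; a bromo group at C-2.
Assembling the pieces gives 2-bromooct-4-ene.

2-bromooct-4-ene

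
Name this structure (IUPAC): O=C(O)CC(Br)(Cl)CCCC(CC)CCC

3-bromo-3-chloro-7-ethyldecanoic acid

Counting along the main chain through the –COOH group gives 10 carbons: the parent is decane.
The principal characteristic group is a carboxylic acid (terminal –COOH), named with the suffix -oic acid.
Number the chain so that the carboxylic acid carbon is C-1 by definition.
This places a bromo group at C-3; a chloro group at C-3; an ethyl group at C-7.
The substituents are ordered alphabetically, ignoring any di-/tri- multipliers.
Assembling the pieces gives 3-bromo-3-chloro-7-ethyldecanoic acid.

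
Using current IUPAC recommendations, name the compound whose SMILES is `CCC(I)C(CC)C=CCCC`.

6-ethyl-7-iodonon-4-ene

The longest chain bearing the multiple bond is 9 carbons long (nonane).
A C=C double bond in the chain gives the infix -ene-.
Number the chain so that numbering from this end puts the double bond at C-4 rather than C-5.
That gives the double bond between C-4 and C-5; an ethyl group at C-6; an iodo group at C-7.
Prefixes are listed alphabetically: ethyl, iodo.
The name is 6-ethyl-7-iodonon-4-ene.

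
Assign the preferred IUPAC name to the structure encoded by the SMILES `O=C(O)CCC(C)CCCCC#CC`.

4-methylundec-9-ynoic acid

The longest chain bearing the –COOH group and the multiple bond is 11 carbons long (undecane).
The principal characteristic group is a carboxylic acid (terminal –COOH), named with the suffix -oic acid.
The chain contains a C≡C triple bond, so the unsaturation ending is -yne.
Number the chain so that the carboxylic acid carbon is C-1 by definition.
That gives the triple bond between C-9 and C-10; a methyl group at C-4.
Putting it together: 4-methylundec-9-ynoic acid.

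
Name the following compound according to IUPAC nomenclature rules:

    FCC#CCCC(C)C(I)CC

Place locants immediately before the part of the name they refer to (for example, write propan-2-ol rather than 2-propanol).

1-fluoro-7-iodo-6-methylnon-2-yne

Counting along the main chain through the multiple bond gives 9 carbons: the parent is nonane.
There is one C≡C triple bond, indicated by the ending -yne.
Choose the numbering such that numbering from this end puts the triple bond at C-2 rather than C-7.
That gives the triple bond between C-2 and C-3; a fluoro group at C-1; an iodo group at C-7; a methyl group at C-6.
Prefixes are listed alphabetically: fluoro, iodo, methyl.
The name is 1-fluoro-7-iodo-6-methylnon-2-yne.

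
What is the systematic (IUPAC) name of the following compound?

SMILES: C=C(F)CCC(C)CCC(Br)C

8-bromo-2-fluoro-5-methylnon-1-ene

The longest chain bearing the multiple bond is 9 carbons long (nonane).
The chain contains a C=C double bond, so the unsaturation ending is -ene.
Number the chain so that numbering from this end puts the double bond at C-1 rather than C-8.
That gives the double bond between C-1 and C-2; a bromo group at C-8; a fluoro group at C-2; a methyl group at C-5.
The substituents are ordered alphabetically, ignoring any di-/tri- multipliers.
Assembling the pieces gives 8-bromo-2-fluoro-5-methylnon-1-ene.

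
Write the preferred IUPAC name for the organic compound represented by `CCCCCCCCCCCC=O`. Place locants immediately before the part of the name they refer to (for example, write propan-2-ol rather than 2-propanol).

dodecanal

Counting along the main chain through the –CHO group gives 12 carbons: the parent is dodecane.
The principal characteristic group is an aldehyde (terminal –CHO), named with the suffix -al.
Choose the numbering such that the aldehyde carbon is C-1 by definition.
Putting it together: dodecanal.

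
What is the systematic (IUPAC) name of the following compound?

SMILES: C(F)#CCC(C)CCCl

Counting along the main chain through the multiple bond gives 6 carbons: the parent is hexane.
There is one C≡C triple bond, indicated by the ending -yne.
Choose the numbering such that numbering from this end puts the triple bond at C-1 rather than C-5.
This places the triple bond between C-1 and C-2; a chloro group at C-6; a fluoro group at C-1; a methyl group at C-4.
Substituent prefixes are cited in alphabetical order (multiplying prefixes like di-/tri- are ignored for ordering).
The name is 6-chloro-1-fluoro-4-methylhex-1-yne.

6-chloro-1-fluoro-4-methylhex-1-yne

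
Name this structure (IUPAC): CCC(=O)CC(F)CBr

6-bromo-5-fluorohexan-3-one

Counting along the main chain through the carbonyl gives 6 carbons: the parent is hexane.
The highest-priority functional group is a ketone (C=O on an internal carbon), so the name ends in -one.
Choose the numbering such that numbering from this end puts the carbonyl group at C-3 rather than C-4.
That gives the carbonyl at C-3; a bromo group at C-6; a fluoro group at C-5.
Prefixes are listed alphabetically: bromo, fluoro.
Assembling the pieces gives 6-bromo-5-fluorohexan-3-one.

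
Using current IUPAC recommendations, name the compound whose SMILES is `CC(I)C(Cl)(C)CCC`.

3-chloro-2-iodo-3-methylhexane

The parent chain contains 6 carbons (hexane).
Choose the numbering such that the substituent locant set {2,3,3} is lower than {4,4,5} at the first point of difference.
This places a chloro group at C-3; an iodo group at C-2; a methyl group at C-3.
Substituent prefixes are cited in alphabetical order (multiplying prefixes like di-/tri- are ignored for ordering).
The name is 3-chloro-2-iodo-3-methylhexane.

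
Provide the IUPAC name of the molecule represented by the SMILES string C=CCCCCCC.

The longest carbon chain that includes the multiple bond has 8 carbons, so the parent hydride is octane.
There is one C=C double bond, indicated by the ending -ene.
Choose the numbering such that numbering from this end puts the double bond at C-1 rather than C-7.
With this numbering: the double bond between C-1 and C-2.
The name is oct-1-ene.

oct-1-ene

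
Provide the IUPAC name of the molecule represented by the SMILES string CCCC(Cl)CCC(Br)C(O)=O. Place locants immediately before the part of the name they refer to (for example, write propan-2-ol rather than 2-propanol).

Counting along the main chain through the –COOH group gives 8 carbons: the parent is octane.
A carboxylic acid (terminal –COOH) is the principal characteristic group, giving the suffix -oic acid.
Number the chain so that the carboxylic acid carbon is C-1 by definition.
This places a bromo group at C-2; a chloro group at C-5.
Prefixes are listed alphabetically: bromo, chloro.
Assembling the pieces gives 2-bromo-5-chlorooctanoic acid.

2-bromo-5-chlorooctanoic acid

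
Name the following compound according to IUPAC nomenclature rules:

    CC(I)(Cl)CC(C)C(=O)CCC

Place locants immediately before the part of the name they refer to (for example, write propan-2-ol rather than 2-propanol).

Counting along the main chain through the carbonyl gives 8 carbons: the parent is octane.
A ketone (C=O on an internal carbon) is the principal characteristic group, giving the suffix -one.
Number the chain so that numbering from this end puts the carbonyl group at C-4 rather than C-5.
That gives the carbonyl at C-4; a chloro group at C-7; an iodo group at C-7; a methyl group at C-5.
Substituent prefixes are cited in alphabetical order (multiplying prefixes like di-/tri- are ignored for ordering).
The name is 7-chloro-7-iodo-5-methyloctan-4-one.

7-chloro-7-iodo-5-methyloctan-4-one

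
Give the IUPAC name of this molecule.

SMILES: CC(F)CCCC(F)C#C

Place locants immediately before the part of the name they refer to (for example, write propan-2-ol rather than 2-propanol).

Counting along the main chain through the multiple bond gives 8 carbons: the parent is octane.
The chain contains a C≡C triple bond, so the unsaturation ending is -yne.
Choose the numbering such that numbering from this end puts the triple bond at C-1 rather than C-7.
This places the triple bond between C-1 and C-2; fluoro groups at C-3 and C-7.
The name is 3,7-difluorooct-1-yne.

3,7-difluorooct-1-yne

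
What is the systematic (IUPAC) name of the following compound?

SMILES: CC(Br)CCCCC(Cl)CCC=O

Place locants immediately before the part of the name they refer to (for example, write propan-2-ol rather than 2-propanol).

The longest chain bearing the –CHO group is 10 carbons long (decane).
The highest-priority functional group is an aldehyde (terminal –CHO), so the name ends in -al.
Number the chain so that the aldehyde carbon is C-1 by definition.
With this numbering: a bromo group at C-9; a chloro group at C-4.
Substituent prefixes are cited in alphabetical order (multiplying prefixes like di-/tri- are ignored for ordering).
The name is 9-bromo-4-chlorodecanal.

9-bromo-4-chlorodecanal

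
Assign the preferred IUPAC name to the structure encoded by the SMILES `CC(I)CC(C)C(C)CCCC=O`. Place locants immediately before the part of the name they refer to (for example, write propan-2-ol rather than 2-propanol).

The longest carbon chain that includes the –CHO group has 9 carbons, so the parent hydride is nonane.
An aldehyde (terminal –CHO) is the principal characteristic group, giving the suffix -al.
Number the chain so that the aldehyde carbon is C-1 by definition.
This places an iodo group at C-8; methyl groups at C-5 and C-6.
Prefixes are listed alphabetically: iodo, methyl.
The name is 8-iodo-5,6-dimethylnonanal.

8-iodo-5,6-dimethylnonanal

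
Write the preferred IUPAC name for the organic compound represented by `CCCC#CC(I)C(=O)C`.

The longest chain bearing the carbonyl and the multiple bond is 8 carbons long (octane).
A ketone (C=O on an internal carbon) is the principal characteristic group, giving the suffix -one.
The chain contains a C≡C triple bond, so the unsaturation ending is -yne.
Number the chain so that numbering from this end puts the carbonyl group at C-2 rather than C-7.
That gives the carbonyl at C-2; the triple bond between C-4 and C-5; an iodo group at C-3.
Putting it together: 3-iodooct-4-yn-2-one.

3-iodooct-4-yn-2-one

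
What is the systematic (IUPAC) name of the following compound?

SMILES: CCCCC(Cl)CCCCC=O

Counting along the main chain through the –CHO group gives 10 carbons: the parent is decane.
The principal characteristic group is an aldehyde (terminal –CHO), named with the suffix -al.
Choose the numbering such that the aldehyde carbon is C-1 by definition.
That gives a chloro group at C-6.
Putting it together: 6-chlorodecanal.

6-chlorodecanal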